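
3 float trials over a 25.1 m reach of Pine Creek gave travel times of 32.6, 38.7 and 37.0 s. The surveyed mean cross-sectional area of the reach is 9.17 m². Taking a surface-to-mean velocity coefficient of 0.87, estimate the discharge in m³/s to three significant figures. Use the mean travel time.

5.55 m³/s

t̄ = (32.6 + 38.7 + 37.0) / 3 = 36.1 s
v_surface = L / t̄ = 25.1 / 36.1 = 0.6953 m/s
v_mean = 0.87 × 0.6953 = 0.6049 m/s
Q = A × v_mean = 9.17 × 0.6049 = 5.547 m³/s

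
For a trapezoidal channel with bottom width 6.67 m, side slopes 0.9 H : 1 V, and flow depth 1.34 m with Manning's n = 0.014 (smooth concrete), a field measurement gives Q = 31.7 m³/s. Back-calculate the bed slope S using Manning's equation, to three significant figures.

0.00171

A = (b + z·y)·y = (6.67 + 0.9×1.34)×1.34 = 10.55 m²
P = b + 2y√(1+z²) = 6.67 + 2×1.34×√(1+0.9²) = 10.28 m
R = A/P = 10.55/10.28 = 1.027 m
S = (Q·n / (1·A·R^(2/3)))² = (31.7×0.014 / (1×10.55×1.018))² = 0.001706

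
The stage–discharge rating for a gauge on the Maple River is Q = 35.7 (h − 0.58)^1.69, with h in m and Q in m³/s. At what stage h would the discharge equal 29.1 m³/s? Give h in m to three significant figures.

1.47 m

h − h₀ = (Q/C)^(1/b) = (29.1/35.7)^(1/1.69) = 0.8861 m
h = 0.58 + 0.8861 = 1.466 m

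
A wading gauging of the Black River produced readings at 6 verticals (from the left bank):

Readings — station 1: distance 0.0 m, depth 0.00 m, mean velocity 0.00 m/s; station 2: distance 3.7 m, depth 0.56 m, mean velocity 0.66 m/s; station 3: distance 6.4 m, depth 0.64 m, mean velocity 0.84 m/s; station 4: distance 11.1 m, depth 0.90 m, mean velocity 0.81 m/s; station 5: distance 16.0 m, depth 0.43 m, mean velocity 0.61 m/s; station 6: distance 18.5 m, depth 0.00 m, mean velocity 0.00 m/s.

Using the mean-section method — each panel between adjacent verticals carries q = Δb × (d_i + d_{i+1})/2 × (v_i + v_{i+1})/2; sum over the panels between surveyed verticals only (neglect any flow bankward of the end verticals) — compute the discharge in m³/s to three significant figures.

Panel 1-2: Δb = 3.7 m, d̄ = (0.00+0.56)/2 = 0.28, v̄ = (0.00+0.66)/2 = 0.33 → q = 3.7×0.28×0.33 = 0.3419 m³/s
Panel 2-3: Δb = 2.7 m, d̄ = (0.56+0.64)/2 = 0.6, v̄ = (0.66+0.84)/2 = 0.75 → q = 2.7×0.6×0.75 = 1.215 m³/s
Panel 3-4: Δb = 4.7 m, d̄ = (0.64+0.90)/2 = 0.77, v̄ = (0.84+0.81)/2 = 0.825 → q = 4.7×0.77×0.825 = 2.986 m³/s
Panel 4-5: Δb = 4.9 m, d̄ = (0.90+0.43)/2 = 0.665, v̄ = (0.81+0.61)/2 = 0.71 → q = 4.9×0.665×0.71 = 2.314 m³/s
Panel 5-6: Δb = 2.5 m, d̄ = (0.43+0.00)/2 = 0.215, v̄ = (0.61+0.00)/2 = 0.305 → q = 2.5×0.215×0.305 = 0.1639 m³/s
Q = Σ q = 7.020 m³/s

7.02 m³/s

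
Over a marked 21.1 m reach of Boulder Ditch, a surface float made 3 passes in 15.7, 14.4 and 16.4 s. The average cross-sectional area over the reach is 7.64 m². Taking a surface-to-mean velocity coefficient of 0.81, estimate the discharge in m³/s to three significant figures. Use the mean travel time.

8.42 m³/s

t̄ = (15.7 + 14.4 + 16.4) / 3 = 15.5 s
v_surface = L / t̄ = 21.1 / 15.5 = 1.361 m/s
v_mean = 0.81 × 1.361 = 1.103 m/s
Q = A × v_mean = 7.64 × 1.103 = 8.424 m³/s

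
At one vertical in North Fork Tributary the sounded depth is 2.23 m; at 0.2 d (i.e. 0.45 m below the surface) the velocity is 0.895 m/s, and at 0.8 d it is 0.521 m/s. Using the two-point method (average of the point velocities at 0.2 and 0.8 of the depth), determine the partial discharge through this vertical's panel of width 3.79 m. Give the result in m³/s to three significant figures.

v̄ = (0.895 + 0.521) / 2 = 0.7080 m/s
q = v̄ × d × w = 0.7080 × 2.23 × 3.79 = 5.984 m³/s

5.98 m³/s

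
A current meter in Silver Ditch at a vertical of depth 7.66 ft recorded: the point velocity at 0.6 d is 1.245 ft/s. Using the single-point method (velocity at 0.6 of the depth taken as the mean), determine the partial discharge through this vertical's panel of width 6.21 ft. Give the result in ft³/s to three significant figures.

v̄ = v₀.₆ = 1.245 ft/s
q = v̄ × d × w = 1.245 × 7.66 × 6.21 = 59.22 ft³/s

59.2 ft³/s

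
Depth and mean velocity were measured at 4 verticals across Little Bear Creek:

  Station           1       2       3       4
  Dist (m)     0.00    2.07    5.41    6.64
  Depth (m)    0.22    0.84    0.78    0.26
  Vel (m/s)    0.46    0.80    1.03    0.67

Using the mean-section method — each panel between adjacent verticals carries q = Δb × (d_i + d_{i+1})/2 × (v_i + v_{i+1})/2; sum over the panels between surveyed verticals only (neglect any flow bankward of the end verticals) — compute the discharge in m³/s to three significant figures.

3.71 m³/s

Panel 1-2: Δb = 2.07 m, d̄ = (0.22+0.84)/2 = 0.53, v̄ = (0.46+0.80)/2 = 0.63 → q = 2.07×0.53×0.63 = 0.6912 m³/s
Panel 2-3: Δb = 3.34 m, d̄ = (0.84+0.78)/2 = 0.81, v̄ = (0.80+1.03)/2 = 0.915 → q = 3.34×0.81×0.915 = 2.475 m³/s
Panel 3-4: Δb = 1.23 m, d̄ = (0.78+0.26)/2 = 0.52, v̄ = (1.03+0.67)/2 = 0.85 → q = 1.23×0.52×0.85 = 0.5437 m³/s
Q = Σ q = 3.710 m³/s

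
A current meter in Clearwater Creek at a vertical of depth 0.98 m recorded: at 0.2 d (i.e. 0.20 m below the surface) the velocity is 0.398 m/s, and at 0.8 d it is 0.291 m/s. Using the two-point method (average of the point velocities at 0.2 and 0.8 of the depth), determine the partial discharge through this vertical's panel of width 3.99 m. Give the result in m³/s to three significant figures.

v̄ = (0.398 + 0.291) / 2 = 0.3445 m/s
q = v̄ × d × w = 0.3445 × 0.98 × 3.99 = 1.347 m³/s

1.35 m³/s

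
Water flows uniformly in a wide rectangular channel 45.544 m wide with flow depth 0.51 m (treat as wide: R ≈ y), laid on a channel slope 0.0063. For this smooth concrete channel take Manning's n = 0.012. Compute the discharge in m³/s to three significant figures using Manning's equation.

A = b·y = 45.544 × 0.51 = 23.23 m²
Wide channel: R ≈ y = 0.51 m
Q = (1/n)·A·R^(2/3)·S^(1/2) = (1/0.012) × 23.23 × 0.5100^(2/3) × 0.0063^(1/2) = 98.07 m³/s

98.1 m³/s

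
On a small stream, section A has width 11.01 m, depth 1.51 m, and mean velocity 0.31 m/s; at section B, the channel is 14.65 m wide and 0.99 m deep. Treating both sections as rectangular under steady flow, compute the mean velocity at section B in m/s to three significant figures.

0.355 m/s

Q = A₁V₁ = (11.01×1.51) × 0.31 = 5.154 m³/s
A₂ = 14.65 × 0.99 = 14.50 m²
V₂ = Q/A₂ = 5.154/14.50 = 0.3553 m/s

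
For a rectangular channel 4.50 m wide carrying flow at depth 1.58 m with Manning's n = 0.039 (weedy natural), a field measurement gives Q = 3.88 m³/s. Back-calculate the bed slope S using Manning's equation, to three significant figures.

A = b·y = 4.50 × 1.58 = 7.110 m²
P = b + 2y = 4.50 + 2×1.58 = 7.660 m
R = A/P = 7.110/7.660 = 0.9282 m
S = (Q·n / (1·A·R^(2/3)))² = (3.88×0.039 / (1×7.110×0.9515))² = 0.0005003

0.000500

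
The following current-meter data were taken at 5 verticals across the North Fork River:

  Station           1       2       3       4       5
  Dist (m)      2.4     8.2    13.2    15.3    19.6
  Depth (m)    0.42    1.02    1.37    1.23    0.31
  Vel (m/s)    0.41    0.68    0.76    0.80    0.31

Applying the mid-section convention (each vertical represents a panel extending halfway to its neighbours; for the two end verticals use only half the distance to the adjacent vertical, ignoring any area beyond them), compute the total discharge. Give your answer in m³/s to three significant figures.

w_1 = (8.2 − 2.4)/2 = 2.9 m; q_1 = 0.41 × 0.42 × 2.9 = 0.4994 m³/s
w_2 = (13.2 − 2.4)/2 = 5.4 m; q_2 = 0.68 × 1.02 × 5.4 = 3.745 m³/s
w_3 = (15.3 − 8.2)/2 = 3.55 m; q_3 = 0.76 × 1.37 × 3.55 = 3.696 m³/s
w_4 = (19.6 − 13.2)/2 = 3.2 m; q_4 = 0.80 × 1.23 × 3.2 = 3.149 m³/s
w_5 = (19.6 − 15.3)/2 = 2.15 m; q_5 = 0.31 × 0.31 × 2.15 = 0.2066 m³/s
Q = Σ qᵢ = 11.30 m³/s

11.3 m³/s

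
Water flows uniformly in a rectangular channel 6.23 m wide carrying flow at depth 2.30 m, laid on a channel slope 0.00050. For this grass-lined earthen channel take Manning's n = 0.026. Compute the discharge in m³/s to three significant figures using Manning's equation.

14.9 m³/s

A = b·y = 6.23 × 2.30 = 14.33 m²
P = b + 2y = 6.23 + 2×2.30 = 10.83 m
R = A/P = 14.33/10.83 = 1.323 m
Q = (1/n)·A·R^(2/3)·S^(1/2) = (1/0.026) × 14.33 × 1.323^(2/3) × 0.00050^(1/2) = 14.85 m³/s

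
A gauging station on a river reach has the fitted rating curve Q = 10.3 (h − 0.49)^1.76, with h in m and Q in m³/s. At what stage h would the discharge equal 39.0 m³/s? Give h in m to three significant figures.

2.62 m

h − h₀ = (Q/C)^(1/b) = (39.0/10.3)^(1/1.76) = 2.131 m
h = 0.49 + 2.131 = 2.621 m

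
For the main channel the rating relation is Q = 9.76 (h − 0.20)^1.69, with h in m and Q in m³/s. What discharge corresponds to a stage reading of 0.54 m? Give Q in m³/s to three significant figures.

1.58 m³/s

Q = 9.76 × (0.54 − 0.20)^1.69 = 9.76 × 0.34^1.69 = 1.576 m³/s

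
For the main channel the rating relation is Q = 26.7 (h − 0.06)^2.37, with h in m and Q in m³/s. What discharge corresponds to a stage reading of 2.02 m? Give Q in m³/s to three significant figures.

132 m³/s

Q = 26.7 × (2.02 − 0.06)^2.37 = 26.7 × 1.96^2.37 = 131.6 m³/s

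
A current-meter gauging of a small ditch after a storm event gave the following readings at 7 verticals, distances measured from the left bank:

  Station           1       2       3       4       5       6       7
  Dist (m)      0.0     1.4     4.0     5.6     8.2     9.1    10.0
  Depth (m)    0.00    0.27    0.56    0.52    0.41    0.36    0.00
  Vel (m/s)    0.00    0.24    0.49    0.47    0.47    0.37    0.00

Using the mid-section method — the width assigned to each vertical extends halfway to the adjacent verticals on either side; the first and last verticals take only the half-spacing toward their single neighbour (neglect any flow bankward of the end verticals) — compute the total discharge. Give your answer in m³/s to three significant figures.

1.68 m³/s

w_2 = (4.0 − 0.0)/2 = 2 m; q_2 = 0.24 × 0.27 × 2 = 0.1296 m³/s
w_3 = (5.6 − 1.4)/2 = 2.1 m; q_3 = 0.49 × 0.56 × 2.1 = 0.5762 m³/s
w_4 = (8.2 − 4.0)/2 = 2.1 m; q_4 = 0.47 × 0.52 × 2.1 = 0.5132 m³/s
w_5 = (9.1 − 5.6)/2 = 1.75 m; q_5 = 0.47 × 0.41 × 1.75 = 0.3372 m³/s
w_6 = (10.0 − 8.2)/2 = 0.9 m; q_6 = 0.37 × 0.36 × 0.9 = 0.1199 m³/s
Stations 1, 7 contribute zero (depth or velocity is 0).
Q = Σ qᵢ = 1.676 m³/s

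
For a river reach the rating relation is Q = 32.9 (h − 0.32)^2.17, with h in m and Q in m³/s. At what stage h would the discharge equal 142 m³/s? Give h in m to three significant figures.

h − h₀ = (Q/C)^(1/b) = (142/32.9)^(1/2.17) = 1.962 m
h = 0.32 + 1.962 = 2.282 m

2.28 m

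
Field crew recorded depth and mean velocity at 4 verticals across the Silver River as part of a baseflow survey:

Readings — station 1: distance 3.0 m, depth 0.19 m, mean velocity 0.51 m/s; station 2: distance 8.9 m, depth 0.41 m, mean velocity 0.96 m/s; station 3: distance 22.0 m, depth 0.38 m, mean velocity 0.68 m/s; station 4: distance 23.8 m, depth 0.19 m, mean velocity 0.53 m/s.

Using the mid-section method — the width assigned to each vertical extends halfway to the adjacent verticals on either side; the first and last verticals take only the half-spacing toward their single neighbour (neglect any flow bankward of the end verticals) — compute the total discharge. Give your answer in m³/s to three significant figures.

w_1 = (8.9 − 3.0)/2 = 2.95 m; q_1 = 0.51 × 0.19 × 2.95 = 0.2859 m³/s
w_2 = (22.0 − 3.0)/2 = 9.5 m; q_2 = 0.96 × 0.41 × 9.5 = 3.739 m³/s
w_3 = (23.8 − 8.9)/2 = 7.45 m; q_3 = 0.68 × 0.38 × 7.45 = 1.925 m³/s
w_4 = (23.8 − 22.0)/2 = 0.9 m; q_4 = 0.53 × 0.19 × 0.9 = 0.09063 m³/s
Q = Σ qᵢ = 6.041 m³/s

6.04 m³/s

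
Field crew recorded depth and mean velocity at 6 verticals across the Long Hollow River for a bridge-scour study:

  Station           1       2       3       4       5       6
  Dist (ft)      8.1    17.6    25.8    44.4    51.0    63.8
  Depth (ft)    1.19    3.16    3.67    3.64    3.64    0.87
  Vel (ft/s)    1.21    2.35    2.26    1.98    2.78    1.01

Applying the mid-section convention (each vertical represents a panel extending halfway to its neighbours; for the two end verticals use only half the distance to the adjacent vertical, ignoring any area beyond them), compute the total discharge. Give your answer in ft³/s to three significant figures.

378 ft³/s

w_1 = (17.6 − 8.1)/2 = 4.75 ft; q_1 = 1.21 × 1.19 × 4.75 = 6.840 ft³/s
w_2 = (25.8 − 8.1)/2 = 8.85 ft; q_2 = 2.35 × 3.16 × 8.85 = 65.72 ft³/s
w_3 = (44.4 − 17.6)/2 = 13.4 ft; q_3 = 2.26 × 3.67 × 13.4 = 111.1 ft³/s
w_4 = (51.0 − 25.8)/2 = 12.6 ft; q_4 = 1.98 × 3.64 × 12.6 = 90.81 ft³/s
w_5 = (63.8 − 44.4)/2 = 9.7 ft; q_5 = 2.78 × 3.64 × 9.7 = 98.16 ft³/s
w_6 = (63.8 − 51.0)/2 = 6.4 ft; q_6 = 1.01 × 0.87 × 6.4 = 5.624 ft³/s
Q = Σ qᵢ = 378.3 ft³/s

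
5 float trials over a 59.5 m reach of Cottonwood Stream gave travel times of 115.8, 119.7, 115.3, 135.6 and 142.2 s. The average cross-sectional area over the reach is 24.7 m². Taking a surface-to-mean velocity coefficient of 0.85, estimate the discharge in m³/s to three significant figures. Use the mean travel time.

9.94 m³/s

t̄ = (115.8 + 119.7 + 115.3 + 135.6 + 142.2) / 5 = 125.72 s
v_surface = L / t̄ = 59.5 / 125.72 = 0.4733 m/s
v_mean = 0.85 × 0.4733 = 0.4023 m/s
Q = A × v_mean = 24.7 × 0.4023 = 9.936 m³/s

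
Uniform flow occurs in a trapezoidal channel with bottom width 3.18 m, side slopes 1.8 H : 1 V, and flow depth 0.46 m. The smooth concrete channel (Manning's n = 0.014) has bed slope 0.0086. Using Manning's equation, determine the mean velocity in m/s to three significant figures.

A = (b + z·y)·y = (3.18 + 1.8×0.46)×0.46 = 1.844 m²
P = b + 2y√(1+z²) = 3.18 + 2×0.46×√(1+1.8²) = 5.074 m
R = A/P = 1.844/5.074 = 0.3633 m
Q = (1/n)·A·R^(2/3)·S^(1/2) = (1/0.014) × 1.844 × 0.3633^(2/3) × 0.0086^(1/2) = 6.218 m³/s
V = Q/A = 6.218/1.844 = 3.373 m/s

3.37 m/s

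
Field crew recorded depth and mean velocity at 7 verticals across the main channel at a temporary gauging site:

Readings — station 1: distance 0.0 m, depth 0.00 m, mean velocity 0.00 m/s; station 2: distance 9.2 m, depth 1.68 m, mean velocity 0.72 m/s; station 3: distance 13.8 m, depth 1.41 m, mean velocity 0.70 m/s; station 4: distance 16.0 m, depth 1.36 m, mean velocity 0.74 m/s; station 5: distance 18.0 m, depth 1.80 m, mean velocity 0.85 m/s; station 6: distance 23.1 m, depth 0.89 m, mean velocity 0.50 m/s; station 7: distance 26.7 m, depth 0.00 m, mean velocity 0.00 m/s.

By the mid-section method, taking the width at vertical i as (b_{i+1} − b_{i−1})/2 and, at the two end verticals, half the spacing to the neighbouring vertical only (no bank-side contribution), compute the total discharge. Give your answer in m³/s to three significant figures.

w_2 = (13.8 − 0.0)/2 = 6.9 m; q_2 = 0.72 × 1.68 × 6.9 = 8.346 m³/s
w_3 = (16.0 − 9.2)/2 = 3.4 m; q_3 = 0.70 × 1.41 × 3.4 = 3.356 m³/s
w_4 = (18.0 − 13.8)/2 = 2.1 m; q_4 = 0.74 × 1.36 × 2.1 = 2.113 m³/s
w_5 = (23.1 − 16.0)/2 = 3.55 m; q_5 = 0.85 × 1.80 × 3.55 = 5.432 m³/s
w_6 = (26.7 − 18.0)/2 = 4.35 m; q_6 = 0.50 × 0.89 × 4.35 = 1.936 m³/s
Stations 1, 7 contribute zero (depth or velocity is 0).
Q = Σ qᵢ = 21.18 m³/s

21.2 m³/s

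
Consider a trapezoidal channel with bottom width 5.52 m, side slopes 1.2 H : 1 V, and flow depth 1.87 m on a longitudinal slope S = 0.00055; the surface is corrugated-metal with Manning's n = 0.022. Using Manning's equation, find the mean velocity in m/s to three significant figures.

A = (b + z·y)·y = (5.52 + 1.2×1.87)×1.87 = 14.52 m²
P = b + 2y√(1+z²) = 5.52 + 2×1.87×√(1+1.2²) = 11.36 m
R = A/P = 14.52/11.36 = 1.278 m
Q = (1/n)·A·R^(2/3)·S^(1/2) = (1/0.022) × 14.52 × 1.278^(2/3) × 0.00055^(1/2) = 18.22 m³/s
V = Q/A = 18.22/14.52 = 1.255 m/s

1.26 m/s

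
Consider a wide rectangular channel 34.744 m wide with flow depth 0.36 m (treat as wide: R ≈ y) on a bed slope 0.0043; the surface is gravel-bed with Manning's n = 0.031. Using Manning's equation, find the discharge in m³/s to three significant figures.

A = b·y = 34.744 × 0.36 = 12.51 m²
Wide channel: R ≈ y = 0.36 m
Q = (1/n)·A·R^(2/3)·S^(1/2) = (1/0.031) × 12.51 × 0.3600^(2/3) × 0.0043^(1/2) = 13.39 m³/s

13.4 m³/s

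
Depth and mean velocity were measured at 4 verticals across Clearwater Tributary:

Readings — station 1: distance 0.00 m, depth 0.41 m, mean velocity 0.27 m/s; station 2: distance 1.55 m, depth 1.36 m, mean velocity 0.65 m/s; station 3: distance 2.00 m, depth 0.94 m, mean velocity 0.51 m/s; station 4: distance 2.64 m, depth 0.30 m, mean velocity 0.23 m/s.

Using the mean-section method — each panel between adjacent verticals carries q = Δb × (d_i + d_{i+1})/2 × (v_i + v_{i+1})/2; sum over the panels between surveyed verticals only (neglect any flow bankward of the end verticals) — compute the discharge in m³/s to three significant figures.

1.08 m³/s

Panel 1-2: Δb = 1.55 m, d̄ = (0.41+1.36)/2 = 0.885, v̄ = (0.27+0.65)/2 = 0.46 → q = 1.55×0.885×0.46 = 0.6310 m³/s
Panel 2-3: Δb = 0.45 m, d̄ = (1.36+0.94)/2 = 1.15, v̄ = (0.65+0.51)/2 = 0.58 → q = 0.45×1.15×0.58 = 0.3002 m³/s
Panel 3-4: Δb = 0.64 m, d̄ = (0.94+0.30)/2 = 0.62, v̄ = (0.51+0.23)/2 = 0.37 → q = 0.64×0.62×0.37 = 0.1468 m³/s
Q = Σ q = 1.078 m³/s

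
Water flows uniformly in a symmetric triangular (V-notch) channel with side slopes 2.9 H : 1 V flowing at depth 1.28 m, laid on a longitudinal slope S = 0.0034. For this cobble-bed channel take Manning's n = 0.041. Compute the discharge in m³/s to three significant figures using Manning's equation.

4.83 m³/s

A = z·y² = 2.9×1.28² = 4.751 m²
P = 2y√(1+z²) = 2×1.28×√(1+2.9²) = 7.853 m
R = A/P = 4.751/7.853 = 0.6050 m
Q = (1/n)·A·R^(2/3)·S^(1/2) = (1/0.041) × 4.751 × 0.6050^(2/3) × 0.0034^(1/2) = 4.834 m³/s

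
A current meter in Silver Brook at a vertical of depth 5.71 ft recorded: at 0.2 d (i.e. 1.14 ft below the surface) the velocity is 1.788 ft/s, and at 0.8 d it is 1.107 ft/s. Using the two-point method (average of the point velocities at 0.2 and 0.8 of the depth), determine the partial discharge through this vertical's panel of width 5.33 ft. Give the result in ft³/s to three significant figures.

v̄ = (1.788 + 1.107) / 2 = 1.448 ft/s
q = v̄ × d × w = 1.448 × 5.71 × 5.33 = 44.05 ft³/s

44.1 ft³/s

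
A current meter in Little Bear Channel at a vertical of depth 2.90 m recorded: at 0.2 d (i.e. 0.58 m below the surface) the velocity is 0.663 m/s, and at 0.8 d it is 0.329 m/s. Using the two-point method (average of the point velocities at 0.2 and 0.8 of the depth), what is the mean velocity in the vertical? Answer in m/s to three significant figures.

0.496 m/s

v̄ = (0.663 + 0.329) / 2 = 0.4960 m/s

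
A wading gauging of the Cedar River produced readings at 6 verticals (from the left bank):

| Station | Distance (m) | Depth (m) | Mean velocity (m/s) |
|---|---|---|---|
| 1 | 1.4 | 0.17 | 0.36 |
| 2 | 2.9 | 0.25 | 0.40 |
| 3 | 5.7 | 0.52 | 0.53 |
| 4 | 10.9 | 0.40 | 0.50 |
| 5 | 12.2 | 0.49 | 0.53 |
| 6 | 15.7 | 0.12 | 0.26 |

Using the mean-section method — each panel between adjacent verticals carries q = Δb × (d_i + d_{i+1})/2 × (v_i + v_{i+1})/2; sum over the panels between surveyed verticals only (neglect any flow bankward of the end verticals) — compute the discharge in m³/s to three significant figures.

2.57 m³/s

Panel 1-2: Δb = 1.5 m, d̄ = (0.17+0.25)/2 = 0.21, v̄ = (0.36+0.40)/2 = 0.38 → q = 1.5×0.21×0.38 = 0.1197 m³/s
Panel 2-3: Δb = 2.8 m, d̄ = (0.25+0.52)/2 = 0.385, v̄ = (0.40+0.53)/2 = 0.465 → q = 2.8×0.385×0.465 = 0.5013 m³/s
Panel 3-4: Δb = 5.2 m, d̄ = (0.52+0.40)/2 = 0.46, v̄ = (0.53+0.50)/2 = 0.515 → q = 5.2×0.46×0.515 = 1.232 m³/s
Panel 4-5: Δb = 1.3 m, d̄ = (0.40+0.49)/2 = 0.445, v̄ = (0.50+0.53)/2 = 0.515 → q = 1.3×0.445×0.515 = 0.2979 m³/s
Panel 5-6: Δb = 3.5 m, d̄ = (0.49+0.12)/2 = 0.305, v̄ = (0.53+0.26)/2 = 0.395 → q = 3.5×0.305×0.395 = 0.4217 m³/s
Q = Σ q = 2.572 m³/s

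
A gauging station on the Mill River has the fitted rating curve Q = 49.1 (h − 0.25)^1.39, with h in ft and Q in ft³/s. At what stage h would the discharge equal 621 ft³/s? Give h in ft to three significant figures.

h − h₀ = (Q/C)^(1/b) = (621/49.1)^(1/1.39) = 6.206 ft
h = 0.25 + 6.206 = 6.456 ft

6.46 ft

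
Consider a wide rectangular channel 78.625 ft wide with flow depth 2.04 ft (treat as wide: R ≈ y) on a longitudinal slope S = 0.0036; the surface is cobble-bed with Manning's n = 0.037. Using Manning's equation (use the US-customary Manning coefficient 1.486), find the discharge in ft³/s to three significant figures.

622 ft³/s

A = b·y = 78.625 × 2.04 = 160.4 ft²
Wide channel: R ≈ y = 2.04 ft
Q = (1.486/n)·A·R^(2/3)·S^(1/2) = (1.486/0.037) × 160.4 × 2.040^(2/3) × 0.0036^(1/2) = 621.7 ft³/s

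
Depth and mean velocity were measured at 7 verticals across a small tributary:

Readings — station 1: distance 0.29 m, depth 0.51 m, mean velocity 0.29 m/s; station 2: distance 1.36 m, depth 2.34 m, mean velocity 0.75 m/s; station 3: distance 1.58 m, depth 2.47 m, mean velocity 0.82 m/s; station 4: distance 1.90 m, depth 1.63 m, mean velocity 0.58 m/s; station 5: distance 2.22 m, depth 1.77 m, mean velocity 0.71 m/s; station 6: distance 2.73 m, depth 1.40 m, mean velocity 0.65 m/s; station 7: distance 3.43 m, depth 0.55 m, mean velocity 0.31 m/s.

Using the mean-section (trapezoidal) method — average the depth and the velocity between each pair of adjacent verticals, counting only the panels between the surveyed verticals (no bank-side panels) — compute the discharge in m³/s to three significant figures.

Panel 1-2: Δb = 1.07 m, d̄ = (0.51+2.34)/2 = 1.425, v̄ = (0.29+0.75)/2 = 0.52 → q = 1.07×1.425×0.52 = 0.7929 m³/s
Panel 2-3: Δb = 0.22 m, d̄ = (2.34+2.47)/2 = 2.405, v̄ = (0.75+0.82)/2 = 0.785 → q = 0.22×2.405×0.785 = 0.4153 m³/s
Panel 3-4: Δb = 0.32 m, d̄ = (2.47+1.63)/2 = 2.05, v̄ = (0.82+0.58)/2 = 0.7 → q = 0.32×2.05×0.7 = 0.4592 m³/s
Panel 4-5: Δb = 0.32 m, d̄ = (1.63+1.77)/2 = 1.7, v̄ = (0.58+0.71)/2 = 0.645 → q = 0.32×1.7×0.645 = 0.3509 m³/s
Panel 5-6: Δb = 0.51 m, d̄ = (1.77+1.40)/2 = 1.585, v̄ = (0.71+0.65)/2 = 0.68 → q = 0.51×1.585×0.68 = 0.5497 m³/s
Panel 6-7: Δb = 0.7 m, d̄ = (1.40+0.55)/2 = 0.975, v̄ = (0.65+0.31)/2 = 0.48 → q = 0.7×0.975×0.48 = 0.3276 m³/s
Q = Σ q = 2.896 m³/s

2.90 m³/s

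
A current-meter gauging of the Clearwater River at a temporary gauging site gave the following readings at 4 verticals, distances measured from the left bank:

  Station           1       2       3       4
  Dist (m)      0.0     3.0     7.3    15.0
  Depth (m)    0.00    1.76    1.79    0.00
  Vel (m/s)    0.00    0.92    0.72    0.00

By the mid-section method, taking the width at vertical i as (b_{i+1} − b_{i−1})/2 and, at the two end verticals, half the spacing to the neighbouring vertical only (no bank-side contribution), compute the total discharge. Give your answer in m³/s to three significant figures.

13.6 m³/s

w_2 = (7.3 − 0.0)/2 = 3.65 m; q_2 = 0.92 × 1.76 × 3.65 = 5.910 m³/s
w_3 = (15.0 − 3.0)/2 = 6 m; q_3 = 0.72 × 1.79 × 6 = 7.733 m³/s
Stations 1, 4 contribute zero (depth or velocity is 0).
Q = Σ qᵢ = 13.64 m³/s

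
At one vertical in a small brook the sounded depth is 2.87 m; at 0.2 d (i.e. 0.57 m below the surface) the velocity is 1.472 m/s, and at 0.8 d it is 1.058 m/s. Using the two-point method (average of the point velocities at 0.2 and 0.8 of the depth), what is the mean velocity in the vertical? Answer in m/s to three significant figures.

1.27 m/s

v̄ = (1.472 + 1.058) / 2 = 1.265 m/s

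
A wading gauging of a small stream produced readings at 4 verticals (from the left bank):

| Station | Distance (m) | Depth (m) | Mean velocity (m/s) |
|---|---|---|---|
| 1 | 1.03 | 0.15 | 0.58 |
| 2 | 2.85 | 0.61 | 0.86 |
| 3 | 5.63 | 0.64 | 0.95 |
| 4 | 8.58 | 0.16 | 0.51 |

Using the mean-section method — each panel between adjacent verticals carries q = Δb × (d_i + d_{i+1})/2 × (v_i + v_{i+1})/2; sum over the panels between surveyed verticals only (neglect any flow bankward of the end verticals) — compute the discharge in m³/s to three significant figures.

Panel 1-2: Δb = 1.82 m, d̄ = (0.15+0.61)/2 = 0.38, v̄ = (0.58+0.86)/2 = 0.72 → q = 1.82×0.38×0.72 = 0.4980 m³/s
Panel 2-3: Δb = 2.78 m, d̄ = (0.61+0.64)/2 = 0.625, v̄ = (0.86+0.95)/2 = 0.905 → q = 2.78×0.625×0.905 = 1.572 m³/s
Panel 3-4: Δb = 2.95 m, d̄ = (0.64+0.16)/2 = 0.4, v̄ = (0.95+0.51)/2 = 0.73 → q = 2.95×0.4×0.73 = 0.8614 m³/s
Q = Σ q = 2.932 m³/s

2.93 m³/s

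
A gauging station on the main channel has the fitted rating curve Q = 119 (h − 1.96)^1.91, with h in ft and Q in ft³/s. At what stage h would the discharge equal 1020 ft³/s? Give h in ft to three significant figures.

h − h₀ = (Q/C)^(1/b) = (1020/119)^(1/1.91) = 3.080 ft
h = 1.96 + 3.080 = 5.040 ft

5.04 ft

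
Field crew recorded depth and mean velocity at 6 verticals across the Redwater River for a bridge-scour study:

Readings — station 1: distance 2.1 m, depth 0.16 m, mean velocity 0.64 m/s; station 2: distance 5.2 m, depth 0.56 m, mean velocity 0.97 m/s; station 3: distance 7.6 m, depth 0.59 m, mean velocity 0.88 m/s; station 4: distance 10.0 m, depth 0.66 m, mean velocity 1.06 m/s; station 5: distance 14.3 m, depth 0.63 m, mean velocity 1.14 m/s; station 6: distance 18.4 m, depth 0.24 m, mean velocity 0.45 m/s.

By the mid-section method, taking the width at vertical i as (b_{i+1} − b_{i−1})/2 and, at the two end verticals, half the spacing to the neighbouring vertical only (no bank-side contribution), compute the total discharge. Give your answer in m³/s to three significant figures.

w_1 = (5.2 − 2.1)/2 = 1.55 m; q_1 = 0.64 × 0.16 × 1.55 = 0.1587 m³/s
w_2 = (7.6 − 2.1)/2 = 2.75 m; q_2 = 0.97 × 0.56 × 2.75 = 1.494 m³/s
w_3 = (10.0 − 5.2)/2 = 2.4 m; q_3 = 0.88 × 0.59 × 2.4 = 1.246 m³/s
w_4 = (14.3 − 7.6)/2 = 3.35 m; q_4 = 1.06 × 0.66 × 3.35 = 2.344 m³/s
w_5 = (18.4 − 10.0)/2 = 4.2 m; q_5 = 1.14 × 0.63 × 4.2 = 3.016 m³/s
w_6 = (18.4 − 14.3)/2 = 2.05 m; q_6 = 0.45 × 0.24 × 2.05 = 0.2214 m³/s
Q = Σ qᵢ = 8.480 m³/s

8.48 m³/s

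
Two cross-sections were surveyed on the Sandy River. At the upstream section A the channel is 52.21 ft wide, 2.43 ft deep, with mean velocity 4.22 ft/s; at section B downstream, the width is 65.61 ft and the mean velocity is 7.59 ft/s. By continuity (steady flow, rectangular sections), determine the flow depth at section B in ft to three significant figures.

1.08 ft

Q = A₁V₁ = (52.21×2.43) × 4.22 = 535.4 ft³/s
d₂ = Q/(b₂ V₂) = 535.4/(65.61×7.59) = 1.075 ft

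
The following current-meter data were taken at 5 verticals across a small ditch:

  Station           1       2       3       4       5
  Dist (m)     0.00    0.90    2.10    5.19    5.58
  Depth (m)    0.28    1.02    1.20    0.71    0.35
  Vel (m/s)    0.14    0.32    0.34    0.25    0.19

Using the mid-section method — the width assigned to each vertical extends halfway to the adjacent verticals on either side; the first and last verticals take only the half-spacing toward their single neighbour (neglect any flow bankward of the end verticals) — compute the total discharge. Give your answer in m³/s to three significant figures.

1.56 m³/s

w_1 = (0.90 − 0.00)/2 = 0.45 m; q_1 = 0.14 × 0.28 × 0.45 = 0.01764 m³/s
w_2 = (2.10 − 0.00)/2 = 1.05 m; q_2 = 0.32 × 1.02 × 1.05 = 0.3427 m³/s
w_3 = (5.19 − 0.90)/2 = 2.145 m; q_3 = 0.34 × 1.20 × 2.145 = 0.8752 m³/s
w_4 = (5.58 − 2.10)/2 = 1.74 m; q_4 = 0.25 × 0.71 × 1.74 = 0.3089 m³/s
w_5 = (5.58 − 5.19)/2 = 0.195 m; q_5 = 0.19 × 0.35 × 0.195 = 0.01297 m³/s
Q = Σ qᵢ = 1.557 m³/s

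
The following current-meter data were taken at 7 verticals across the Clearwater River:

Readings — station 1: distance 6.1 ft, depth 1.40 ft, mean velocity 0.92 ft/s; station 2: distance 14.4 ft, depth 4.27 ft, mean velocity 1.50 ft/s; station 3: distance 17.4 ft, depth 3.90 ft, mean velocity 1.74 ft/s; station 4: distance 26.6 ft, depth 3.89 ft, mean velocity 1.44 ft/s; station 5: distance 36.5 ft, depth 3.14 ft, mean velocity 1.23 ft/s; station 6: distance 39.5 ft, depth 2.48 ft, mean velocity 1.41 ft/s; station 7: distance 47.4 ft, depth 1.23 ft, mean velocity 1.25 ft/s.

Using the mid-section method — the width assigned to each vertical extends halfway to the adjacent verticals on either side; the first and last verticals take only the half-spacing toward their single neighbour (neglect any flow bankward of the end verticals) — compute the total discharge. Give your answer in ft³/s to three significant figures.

186 ft³/s

w_1 = (14.4 − 6.1)/2 = 4.15 ft; q_1 = 0.92 × 1.40 × 4.15 = 5.345 ft³/s
w_2 = (17.4 − 6.1)/2 = 5.65 ft; q_2 = 1.50 × 4.27 × 5.65 = 36.19 ft³/s
w_3 = (26.6 − 14.4)/2 = 6.1 ft; q_3 = 1.74 × 3.90 × 6.1 = 41.39 ft³/s
w_4 = (36.5 − 17.4)/2 = 9.55 ft; q_4 = 1.44 × 3.89 × 9.55 = 53.50 ft³/s
w_5 = (39.5 − 26.6)/2 = 6.45 ft; q_5 = 1.23 × 3.14 × 6.45 = 24.91 ft³/s
w_6 = (47.4 − 36.5)/2 = 5.45 ft; q_6 = 1.41 × 2.48 × 5.45 = 19.06 ft³/s
w_7 = (47.4 − 39.5)/2 = 3.95 ft; q_7 = 1.25 × 1.23 × 3.95 = 6.073 ft³/s
Q = Σ qᵢ = 186.5 ft³/s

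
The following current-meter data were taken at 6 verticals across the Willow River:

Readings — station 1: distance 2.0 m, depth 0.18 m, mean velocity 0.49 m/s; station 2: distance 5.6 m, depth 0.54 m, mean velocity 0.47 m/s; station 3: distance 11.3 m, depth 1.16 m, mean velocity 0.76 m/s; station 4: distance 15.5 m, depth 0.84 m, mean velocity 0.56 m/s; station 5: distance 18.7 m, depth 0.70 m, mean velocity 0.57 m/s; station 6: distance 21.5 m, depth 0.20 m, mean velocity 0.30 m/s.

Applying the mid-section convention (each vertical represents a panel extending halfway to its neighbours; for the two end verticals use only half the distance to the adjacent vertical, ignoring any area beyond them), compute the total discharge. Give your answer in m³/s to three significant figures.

w_1 = (5.6 − 2.0)/2 = 1.8 m; q_1 = 0.49 × 0.18 × 1.8 = 0.1588 m³/s
w_2 = (11.3 − 2.0)/2 = 4.65 m; q_2 = 0.47 × 0.54 × 4.65 = 1.180 m³/s
w_3 = (15.5 − 5.6)/2 = 4.95 m; q_3 = 0.76 × 1.16 × 4.95 = 4.364 m³/s
w_4 = (18.7 − 11.3)/2 = 3.7 m; q_4 = 0.56 × 0.84 × 3.7 = 1.740 m³/s
w_5 = (21.5 − 15.5)/2 = 3 m; q_5 = 0.57 × 0.70 × 3 = 1.197 m³/s
w_6 = (21.5 − 18.7)/2 = 1.4 m; q_6 = 0.30 × 0.20 × 1.4 = 0.08400 m³/s
Q = Σ qᵢ = 8.724 m³/s

8.72 m³/s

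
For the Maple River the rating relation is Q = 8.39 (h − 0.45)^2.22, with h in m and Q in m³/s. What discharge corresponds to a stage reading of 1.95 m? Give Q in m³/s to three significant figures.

Q = 8.39 × (1.95 − 0.45)^2.22 = 8.39 × 1.5^2.22 = 20.64 m³/s

20.6 m³/s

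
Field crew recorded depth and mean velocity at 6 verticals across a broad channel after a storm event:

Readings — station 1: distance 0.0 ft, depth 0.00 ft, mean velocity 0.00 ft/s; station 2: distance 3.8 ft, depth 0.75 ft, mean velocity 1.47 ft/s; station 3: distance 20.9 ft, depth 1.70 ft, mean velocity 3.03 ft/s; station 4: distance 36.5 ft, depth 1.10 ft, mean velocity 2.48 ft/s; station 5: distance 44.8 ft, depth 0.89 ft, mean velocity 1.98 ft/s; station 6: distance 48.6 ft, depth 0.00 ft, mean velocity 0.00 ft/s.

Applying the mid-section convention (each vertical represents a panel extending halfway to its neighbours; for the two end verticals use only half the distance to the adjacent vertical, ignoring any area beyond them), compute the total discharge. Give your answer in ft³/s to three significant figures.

139 ft³/s

w_2 = (20.9 − 0.0)/2 = 10.45 ft; q_2 = 1.47 × 0.75 × 10.45 = 11.52 ft³/s
w_3 = (36.5 − 3.8)/2 = 16.35 ft; q_3 = 3.03 × 1.70 × 16.35 = 84.22 ft³/s
w_4 = (44.8 − 20.9)/2 = 11.95 ft; q_4 = 2.48 × 1.10 × 11.95 = 32.60 ft³/s
w_5 = (48.6 − 36.5)/2 = 6.05 ft; q_5 = 1.98 × 0.89 × 6.05 = 10.66 ft³/s
Stations 1, 6 contribute zero (depth or velocity is 0).
Q = Σ qᵢ = 139.0 ft³/s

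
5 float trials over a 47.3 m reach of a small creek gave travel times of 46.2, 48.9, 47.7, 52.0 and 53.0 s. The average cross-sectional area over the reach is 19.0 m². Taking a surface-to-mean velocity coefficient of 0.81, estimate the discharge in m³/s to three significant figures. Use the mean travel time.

14.7 m³/s

t̄ = (46.2 + 48.9 + 47.7 + 52.0 + 53.0) / 5 = 49.56 s
v_surface = L / t̄ = 47.3 / 49.56 = 0.9544 m/s
v_mean = 0.81 × 0.9544 = 0.7731 m/s
Q = A × v_mean = 19.0 × 0.7731 = 14.69 m³/s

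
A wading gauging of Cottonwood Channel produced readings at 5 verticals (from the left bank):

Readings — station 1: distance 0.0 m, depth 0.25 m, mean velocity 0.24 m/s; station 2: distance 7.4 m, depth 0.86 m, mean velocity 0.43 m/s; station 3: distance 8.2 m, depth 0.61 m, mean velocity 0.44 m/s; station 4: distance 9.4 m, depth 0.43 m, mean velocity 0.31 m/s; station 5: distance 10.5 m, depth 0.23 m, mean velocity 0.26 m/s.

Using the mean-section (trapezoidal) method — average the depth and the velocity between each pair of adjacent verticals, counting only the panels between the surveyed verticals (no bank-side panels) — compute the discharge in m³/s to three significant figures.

1.97 m³/s

Panel 1-2: Δb = 7.4 m, d̄ = (0.25+0.86)/2 = 0.555, v̄ = (0.24+0.43)/2 = 0.335 → q = 7.4×0.555×0.335 = 1.376 m³/s
Panel 2-3: Δb = 0.8 m, d̄ = (0.86+0.61)/2 = 0.735, v̄ = (0.43+0.44)/2 = 0.435 → q = 0.8×0.735×0.435 = 0.2558 m³/s
Panel 3-4: Δb = 1.2 m, d̄ = (0.61+0.43)/2 = 0.52, v̄ = (0.44+0.31)/2 = 0.375 → q = 1.2×0.52×0.375 = 0.2340 m³/s
Panel 4-5: Δb = 1.1 m, d̄ = (0.43+0.23)/2 = 0.33, v̄ = (0.31+0.26)/2 = 0.285 → q = 1.1×0.33×0.285 = 0.1035 m³/s
Q = Σ q = 1.969 m³/s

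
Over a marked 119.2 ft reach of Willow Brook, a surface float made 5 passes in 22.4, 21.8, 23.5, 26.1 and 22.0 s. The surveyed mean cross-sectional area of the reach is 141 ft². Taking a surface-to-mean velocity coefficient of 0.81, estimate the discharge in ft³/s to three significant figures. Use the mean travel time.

t̄ = (22.4 + 21.8 + 23.5 + 26.1 + 22.0) / 5 = 23.16 s
v_surface = L / t̄ = 119.2 / 23.16 = 5.147 ft/s
v_mean = 0.81 × 5.147 = 4.169 ft/s
Q = A × v_mean = 141 × 4.169 = 587.8 ft³/s

588 ft³/s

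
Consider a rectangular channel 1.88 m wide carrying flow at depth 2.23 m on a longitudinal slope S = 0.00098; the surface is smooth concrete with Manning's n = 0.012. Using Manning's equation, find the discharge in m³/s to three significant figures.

8.30 m³/s

A = b·y = 1.88 × 2.23 = 4.192 m²
P = b + 2y = 1.88 + 2×2.23 = 6.340 m
R = A/P = 4.192/6.340 = 0.6613 m
Q = (1/n)·A·R^(2/3)·S^(1/2) = (1/0.012) × 4.192 × 0.6613^(2/3) × 0.00098^(1/2) = 8.301 m³/s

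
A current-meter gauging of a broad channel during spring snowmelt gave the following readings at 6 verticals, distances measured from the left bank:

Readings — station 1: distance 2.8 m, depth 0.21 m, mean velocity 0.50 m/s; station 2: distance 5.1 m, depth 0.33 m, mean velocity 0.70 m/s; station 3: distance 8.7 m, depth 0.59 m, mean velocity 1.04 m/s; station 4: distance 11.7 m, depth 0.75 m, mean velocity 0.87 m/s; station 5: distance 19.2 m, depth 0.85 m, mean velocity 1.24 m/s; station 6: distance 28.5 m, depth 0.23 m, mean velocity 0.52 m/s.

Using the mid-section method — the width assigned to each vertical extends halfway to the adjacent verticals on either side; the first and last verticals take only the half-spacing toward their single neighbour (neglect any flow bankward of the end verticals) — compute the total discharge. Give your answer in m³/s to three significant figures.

15.7 m³/s

w_1 = (5.1 − 2.8)/2 = 1.15 m; q_1 = 0.50 × 0.21 × 1.15 = 0.1208 m³/s
w_2 = (8.7 − 2.8)/2 = 2.95 m; q_2 = 0.70 × 0.33 × 2.95 = 0.6815 m³/s
w_3 = (11.7 − 5.1)/2 = 3.3 m; q_3 = 1.04 × 0.59 × 3.3 = 2.025 m³/s
w_4 = (19.2 − 8.7)/2 = 5.25 m; q_4 = 0.87 × 0.75 × 5.25 = 3.426 m³/s
w_5 = (28.5 − 11.7)/2 = 8.4 m; q_5 = 1.24 × 0.85 × 8.4 = 8.854 m³/s
w_6 = (28.5 − 19.2)/2 = 4.65 m; q_6 = 0.52 × 0.23 × 4.65 = 0.5561 m³/s
Q = Σ qᵢ = 15.66 m³/s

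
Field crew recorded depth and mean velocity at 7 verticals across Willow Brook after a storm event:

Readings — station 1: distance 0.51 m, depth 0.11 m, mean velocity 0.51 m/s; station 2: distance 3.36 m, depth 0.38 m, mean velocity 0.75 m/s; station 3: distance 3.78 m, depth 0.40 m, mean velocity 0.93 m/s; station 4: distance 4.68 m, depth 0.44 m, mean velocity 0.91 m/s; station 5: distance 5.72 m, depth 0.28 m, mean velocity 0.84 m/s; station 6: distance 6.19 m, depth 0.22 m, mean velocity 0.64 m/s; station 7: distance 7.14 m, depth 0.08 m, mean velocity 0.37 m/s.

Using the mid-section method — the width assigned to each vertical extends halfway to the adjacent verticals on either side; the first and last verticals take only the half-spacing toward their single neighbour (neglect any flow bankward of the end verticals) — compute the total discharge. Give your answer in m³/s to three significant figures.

1.47 m³/s

w_1 = (3.36 − 0.51)/2 = 1.425 m; q_1 = 0.51 × 0.11 × 1.425 = 0.07994 m³/s
w_2 = (3.78 − 0.51)/2 = 1.635 m; q_2 = 0.75 × 0.38 × 1.635 = 0.4660 m³/s
w_3 = (4.68 − 3.36)/2 = 0.66 m; q_3 = 0.93 × 0.40 × 0.66 = 0.2455 m³/s
w_4 = (5.72 − 3.78)/2 = 0.97 m; q_4 = 0.91 × 0.44 × 0.97 = 0.3884 m³/s
w_5 = (6.19 − 4.68)/2 = 0.755 m; q_5 = 0.84 × 0.28 × 0.755 = 0.1776 m³/s
w_6 = (7.14 − 5.72)/2 = 0.71 m; q_6 = 0.64 × 0.22 × 0.71 = 0.09997 m³/s
w_7 = (7.14 − 6.19)/2 = 0.475 m; q_7 = 0.37 × 0.08 × 0.475 = 0.01406 m³/s
Q = Σ qᵢ = 1.471 m³/s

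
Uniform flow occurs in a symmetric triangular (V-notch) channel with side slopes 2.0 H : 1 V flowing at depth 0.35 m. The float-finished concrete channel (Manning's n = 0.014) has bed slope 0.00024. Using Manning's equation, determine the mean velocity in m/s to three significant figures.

0.321 m/s

A = z·y² = 2.0×0.35² = 0.2450 m²
P = 2y√(1+z²) = 2×0.35×√(1+2.0²) = 1.565 m
R = A/P = 0.2450/1.565 = 0.1565 m
Q = (1/n)·A·R^(2/3)·S^(1/2) = (1/0.014) × 0.2450 × 0.1565^(2/3) × 0.00024^(1/2) = 0.07874 m³/s
V = Q/A = 0.07874/0.2450 = 0.3214 m/s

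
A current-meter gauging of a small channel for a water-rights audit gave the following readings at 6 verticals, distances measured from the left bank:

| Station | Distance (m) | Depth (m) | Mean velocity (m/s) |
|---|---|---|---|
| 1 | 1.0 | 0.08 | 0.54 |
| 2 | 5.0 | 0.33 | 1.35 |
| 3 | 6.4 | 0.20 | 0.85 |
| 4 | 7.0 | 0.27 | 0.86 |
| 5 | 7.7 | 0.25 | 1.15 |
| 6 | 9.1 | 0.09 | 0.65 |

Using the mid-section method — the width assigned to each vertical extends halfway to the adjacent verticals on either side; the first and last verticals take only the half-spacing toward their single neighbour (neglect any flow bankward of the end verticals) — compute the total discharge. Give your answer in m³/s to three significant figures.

1.95 m³/s

w_1 = (5.0 − 1.0)/2 = 2 m; q_1 = 0.54 × 0.08 × 2 = 0.08640 m³/s
w_2 = (6.4 − 1.0)/2 = 2.7 m; q_2 = 1.35 × 0.33 × 2.7 = 1.203 m³/s
w_3 = (7.0 − 5.0)/2 = 1 m; q_3 = 0.85 × 0.20 × 1 = 0.1700 m³/s
w_4 = (7.7 − 6.4)/2 = 0.65 m; q_4 = 0.86 × 0.27 × 0.65 = 0.1509 m³/s
w_5 = (9.1 − 7.0)/2 = 1.05 m; q_5 = 1.15 × 0.25 × 1.05 = 0.3019 m³/s
w_6 = (9.1 − 7.7)/2 = 0.7 m; q_6 = 0.65 × 0.09 × 0.7 = 0.04095 m³/s
Q = Σ qᵢ = 1.953 m³/s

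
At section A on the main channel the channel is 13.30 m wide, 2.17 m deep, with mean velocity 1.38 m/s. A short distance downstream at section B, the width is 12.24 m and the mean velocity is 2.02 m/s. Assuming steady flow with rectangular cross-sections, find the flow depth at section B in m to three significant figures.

1.61 m

Q = A₁V₁ = (13.30×2.17) × 1.38 = 39.83 m³/s
d₂ = Q/(b₂ V₂) = 39.83/(12.24×2.02) = 1.611 m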